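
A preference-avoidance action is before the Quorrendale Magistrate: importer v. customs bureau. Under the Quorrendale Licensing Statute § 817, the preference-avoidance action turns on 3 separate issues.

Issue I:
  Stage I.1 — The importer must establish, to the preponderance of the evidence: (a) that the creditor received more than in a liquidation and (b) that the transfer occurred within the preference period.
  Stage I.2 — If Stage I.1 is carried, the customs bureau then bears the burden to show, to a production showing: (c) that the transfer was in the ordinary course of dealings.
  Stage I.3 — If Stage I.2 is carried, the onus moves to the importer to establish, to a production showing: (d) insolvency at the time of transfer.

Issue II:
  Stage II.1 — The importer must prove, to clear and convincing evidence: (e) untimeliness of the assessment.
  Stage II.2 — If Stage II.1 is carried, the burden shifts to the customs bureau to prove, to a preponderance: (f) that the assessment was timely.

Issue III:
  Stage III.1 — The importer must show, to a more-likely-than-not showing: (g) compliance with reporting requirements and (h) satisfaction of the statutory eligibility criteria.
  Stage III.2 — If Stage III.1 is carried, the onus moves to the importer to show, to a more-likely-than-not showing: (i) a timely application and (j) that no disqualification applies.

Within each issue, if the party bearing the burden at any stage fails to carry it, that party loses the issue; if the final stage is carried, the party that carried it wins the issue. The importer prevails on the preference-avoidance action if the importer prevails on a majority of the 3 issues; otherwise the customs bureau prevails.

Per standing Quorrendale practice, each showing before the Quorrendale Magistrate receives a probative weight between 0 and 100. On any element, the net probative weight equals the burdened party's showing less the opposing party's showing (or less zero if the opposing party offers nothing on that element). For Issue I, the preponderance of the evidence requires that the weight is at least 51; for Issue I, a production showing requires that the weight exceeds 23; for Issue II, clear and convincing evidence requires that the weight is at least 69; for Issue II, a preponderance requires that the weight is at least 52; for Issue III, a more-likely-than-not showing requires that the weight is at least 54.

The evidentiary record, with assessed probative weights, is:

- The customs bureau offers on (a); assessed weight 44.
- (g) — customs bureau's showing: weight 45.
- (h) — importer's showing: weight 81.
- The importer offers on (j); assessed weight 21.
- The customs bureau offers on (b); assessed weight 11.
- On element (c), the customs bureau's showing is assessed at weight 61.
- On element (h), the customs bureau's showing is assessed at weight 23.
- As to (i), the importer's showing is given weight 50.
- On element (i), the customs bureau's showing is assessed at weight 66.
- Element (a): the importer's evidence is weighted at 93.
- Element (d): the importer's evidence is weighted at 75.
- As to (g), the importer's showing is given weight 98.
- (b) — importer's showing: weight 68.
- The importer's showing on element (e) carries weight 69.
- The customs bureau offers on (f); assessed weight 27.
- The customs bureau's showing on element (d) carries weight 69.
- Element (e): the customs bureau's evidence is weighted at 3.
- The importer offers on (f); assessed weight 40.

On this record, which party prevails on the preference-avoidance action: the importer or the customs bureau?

customs bureau

— Issue I —
At Stage I.1 the importer must meet the preponderance of the evidence (weight is at least 51): on (a) the weight is 93 less the opposing 44 gives net 49, which does not reach 51, so (a) does not meet the standard; on (b) the weight is 68 less the opposing 11 gives net 57, ≥ 51, so (b) meets the standard.
  Not every element is met, so the importer fails to carry Stage I.1.
So the customs bureau prevails on this issue.
— Issue II —
At Stage II.1 the importer must meet clear and convincing evidence (weight is at least 69): on (e) the weight is 69 less the opposing 3 gives net 66, which does not reach 69, so (e) does not meet the standard.
  Stage II.1 not carried; the importer fails its burden.
The customs bureau prevails on this issue.
— Issue III —
Stage III.1 (importer, a more-likely-than-not showing, weight is at least 54): (g) net 98−45=53 < 54 — fails; (h) net 81−23=58 ≥ 54 — meets.
  The importer does not carry Stage III.1.
The analysis ends at Stage III.1; the customs bureau prevails on this issue.
Per-issue: Issue I → customs bureau; Issue II → customs bureau; Issue III → customs bureau. The importer must prevail on a majority of issues; overall, the customs bureau prevails.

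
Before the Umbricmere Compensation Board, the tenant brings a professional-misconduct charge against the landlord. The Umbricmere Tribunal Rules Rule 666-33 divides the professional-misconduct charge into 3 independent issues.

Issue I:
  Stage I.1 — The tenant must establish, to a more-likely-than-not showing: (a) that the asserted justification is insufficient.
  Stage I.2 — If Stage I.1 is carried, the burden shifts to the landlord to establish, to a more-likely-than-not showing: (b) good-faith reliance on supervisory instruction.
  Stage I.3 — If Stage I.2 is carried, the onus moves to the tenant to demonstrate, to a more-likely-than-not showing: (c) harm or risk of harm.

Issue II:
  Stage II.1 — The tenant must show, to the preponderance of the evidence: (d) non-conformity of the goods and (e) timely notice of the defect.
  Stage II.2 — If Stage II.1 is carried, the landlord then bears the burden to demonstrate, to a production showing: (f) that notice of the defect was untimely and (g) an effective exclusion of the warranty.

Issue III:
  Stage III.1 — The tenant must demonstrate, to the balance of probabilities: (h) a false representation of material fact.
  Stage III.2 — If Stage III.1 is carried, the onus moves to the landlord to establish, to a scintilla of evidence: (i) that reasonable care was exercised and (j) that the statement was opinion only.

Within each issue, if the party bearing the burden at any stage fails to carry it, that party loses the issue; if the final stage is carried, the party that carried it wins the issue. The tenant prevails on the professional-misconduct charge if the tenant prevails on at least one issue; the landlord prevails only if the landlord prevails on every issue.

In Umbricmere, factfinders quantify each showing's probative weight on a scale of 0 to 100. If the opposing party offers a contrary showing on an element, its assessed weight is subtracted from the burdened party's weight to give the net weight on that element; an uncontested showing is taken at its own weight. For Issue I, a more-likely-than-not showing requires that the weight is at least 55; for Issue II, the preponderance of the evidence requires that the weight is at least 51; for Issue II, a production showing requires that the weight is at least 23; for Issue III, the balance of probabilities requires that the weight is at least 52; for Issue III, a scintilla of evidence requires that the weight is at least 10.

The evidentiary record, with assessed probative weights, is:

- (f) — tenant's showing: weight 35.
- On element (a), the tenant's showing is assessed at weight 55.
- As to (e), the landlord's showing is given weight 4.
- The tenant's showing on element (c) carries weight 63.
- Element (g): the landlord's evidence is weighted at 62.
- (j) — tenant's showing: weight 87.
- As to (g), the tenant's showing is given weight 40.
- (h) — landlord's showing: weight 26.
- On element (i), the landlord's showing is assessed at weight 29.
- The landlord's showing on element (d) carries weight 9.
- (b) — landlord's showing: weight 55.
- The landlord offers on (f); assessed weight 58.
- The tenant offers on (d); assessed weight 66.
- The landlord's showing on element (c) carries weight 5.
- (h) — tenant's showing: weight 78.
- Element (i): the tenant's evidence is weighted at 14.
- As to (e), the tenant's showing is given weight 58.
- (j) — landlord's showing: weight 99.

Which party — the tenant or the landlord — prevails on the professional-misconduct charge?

tenant

— Issue I —
Stage I.1 — burden on tenant; standard: a more-likely-than-not showing (weight is at least 55).
    (a): 55 ≥ 55 [met]
  All elements met. The burden passes to the landlord.
Stage I.2 — burden on landlord; standard: a more-likely-than-not showing (weight is at least 55).
    (b): 55 ≥ 55 [met]
  Stage I.2 is satisfied; the onus moves to the tenant.
Stage I.3 — burden on tenant; standard: a more-likely-than-not showing (weight is at least 55).
    (c): 63 − 5 = 58 ≥ 55 [met]
  The tenant carries the last stage.
Every stage carried; the tenant prevails on this issue.
— Issue II —
Stage II.1 — burden on tenant; standard: the preponderance of the evidence (weight is at least 51).
    (d): 66 − 9 = 57 ≥ 51 [met]
    (e): 58 − 4 = 54 ≥ 51 [met]
  All elements met. The burden passes to the landlord.
Stage II.2 — burden on landlord; standard: a production showing (weight is at least 23).
    (f): 58 − 35 = 23 ≥ 23 [met]
    (g): 62 − 40 = 22 < 23 [not met]
  Not every element is met, so the landlord fails to carry Stage II.2.
The tenant prevails on this issue.
— Issue III —
Stage III.1 (tenant, the balance of probabilities, weight is at least 52): (h) net 78−26=52 ≥ 52 — meets.
  The tenant carries Stage III.1; the landlord now bears the burden.
Stage III.2 (landlord, a scintilla of evidence, weight is at least 10): (i) net 29−14=15 ≥ 10 — meets; (j) net 99−87=12 ≥ 10 — meets.
  All elements met at the final stage.
With every stage satisfied, the landlord prevails on this issue.
Per-issue: Issue I → tenant; Issue II → tenant; Issue III → landlord. The tenant must prevail on at least one issue; overall, the tenant prevails.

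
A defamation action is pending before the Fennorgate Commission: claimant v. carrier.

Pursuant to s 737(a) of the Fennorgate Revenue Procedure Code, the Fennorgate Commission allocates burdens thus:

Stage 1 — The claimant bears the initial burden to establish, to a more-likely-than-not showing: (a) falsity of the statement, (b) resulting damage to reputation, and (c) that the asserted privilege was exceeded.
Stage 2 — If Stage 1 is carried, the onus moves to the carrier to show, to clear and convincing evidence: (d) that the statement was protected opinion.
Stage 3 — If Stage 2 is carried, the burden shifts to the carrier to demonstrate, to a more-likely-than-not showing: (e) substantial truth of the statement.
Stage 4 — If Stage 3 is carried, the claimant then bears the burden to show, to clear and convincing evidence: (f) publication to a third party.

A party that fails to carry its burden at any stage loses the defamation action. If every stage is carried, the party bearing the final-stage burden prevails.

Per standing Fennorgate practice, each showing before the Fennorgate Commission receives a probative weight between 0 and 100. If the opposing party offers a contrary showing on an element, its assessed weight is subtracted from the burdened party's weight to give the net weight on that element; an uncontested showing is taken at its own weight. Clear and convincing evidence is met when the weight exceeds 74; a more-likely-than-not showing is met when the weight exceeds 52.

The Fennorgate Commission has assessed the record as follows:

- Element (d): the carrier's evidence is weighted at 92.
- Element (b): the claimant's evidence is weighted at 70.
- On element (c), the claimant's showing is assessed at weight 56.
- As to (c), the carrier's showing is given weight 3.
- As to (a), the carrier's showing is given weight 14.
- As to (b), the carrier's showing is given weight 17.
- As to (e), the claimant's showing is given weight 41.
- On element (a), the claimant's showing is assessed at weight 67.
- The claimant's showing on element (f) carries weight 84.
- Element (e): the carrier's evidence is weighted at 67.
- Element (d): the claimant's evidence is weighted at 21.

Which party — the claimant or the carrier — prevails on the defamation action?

claimant

Stage 1 (claimant, a more-likely-than-not showing, weight exceeds 52): (a) net 67−14=53 > 52 — meets; (b) net 70−17=53 > 52 — meets; (c) net 56−3=53 > 52 — meets.
  The claimant carries Stage 1; the carrier now bears the burden.
Stage 2 (carrier, clear and convincing evidence, weight exceeds 74): (d) net 92−21=71 ≤ 74 — fails.
  Stage 2 not carried; the carrier fails its burden.
So the claimant prevails.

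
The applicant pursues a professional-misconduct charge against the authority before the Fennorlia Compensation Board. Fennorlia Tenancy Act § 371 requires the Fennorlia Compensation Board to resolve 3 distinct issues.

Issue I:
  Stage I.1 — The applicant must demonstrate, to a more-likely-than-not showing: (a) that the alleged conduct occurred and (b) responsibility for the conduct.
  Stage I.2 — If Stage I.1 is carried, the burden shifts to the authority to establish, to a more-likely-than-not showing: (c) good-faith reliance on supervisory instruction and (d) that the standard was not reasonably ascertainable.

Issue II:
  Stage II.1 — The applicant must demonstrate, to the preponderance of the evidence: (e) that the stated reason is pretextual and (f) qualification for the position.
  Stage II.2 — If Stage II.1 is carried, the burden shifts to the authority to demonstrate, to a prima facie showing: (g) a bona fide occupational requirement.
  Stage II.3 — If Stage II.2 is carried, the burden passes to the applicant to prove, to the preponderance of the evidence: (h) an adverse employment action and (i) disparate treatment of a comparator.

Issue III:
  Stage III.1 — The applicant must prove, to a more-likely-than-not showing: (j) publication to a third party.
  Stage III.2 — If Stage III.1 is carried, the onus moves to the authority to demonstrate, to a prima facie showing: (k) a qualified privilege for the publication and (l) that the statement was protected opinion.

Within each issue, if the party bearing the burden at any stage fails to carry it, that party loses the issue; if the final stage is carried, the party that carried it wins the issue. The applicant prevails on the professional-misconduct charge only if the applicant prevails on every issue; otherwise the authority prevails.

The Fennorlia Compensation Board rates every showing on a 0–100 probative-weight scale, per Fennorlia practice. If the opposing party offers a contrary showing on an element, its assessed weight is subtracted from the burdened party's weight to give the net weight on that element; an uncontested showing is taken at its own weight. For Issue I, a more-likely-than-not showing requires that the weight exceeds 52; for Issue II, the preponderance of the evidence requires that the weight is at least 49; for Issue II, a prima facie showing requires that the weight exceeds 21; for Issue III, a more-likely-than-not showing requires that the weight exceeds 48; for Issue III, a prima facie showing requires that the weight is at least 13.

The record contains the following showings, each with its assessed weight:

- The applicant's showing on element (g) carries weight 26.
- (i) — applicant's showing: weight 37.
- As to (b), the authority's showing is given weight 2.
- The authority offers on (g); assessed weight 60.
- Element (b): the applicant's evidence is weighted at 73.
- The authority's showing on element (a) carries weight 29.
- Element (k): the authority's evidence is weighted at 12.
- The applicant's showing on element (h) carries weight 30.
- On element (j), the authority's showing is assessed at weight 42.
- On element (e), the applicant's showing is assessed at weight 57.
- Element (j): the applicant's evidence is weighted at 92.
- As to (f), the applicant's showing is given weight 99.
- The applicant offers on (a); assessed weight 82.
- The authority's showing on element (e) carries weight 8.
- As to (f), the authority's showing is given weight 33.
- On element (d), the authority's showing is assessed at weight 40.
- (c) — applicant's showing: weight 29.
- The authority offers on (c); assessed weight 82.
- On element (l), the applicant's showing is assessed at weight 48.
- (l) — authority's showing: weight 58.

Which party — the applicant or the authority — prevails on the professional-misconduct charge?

authority

— Issue I —
Stage I.1 (applicant, a more-likely-than-not showing, weight exceeds 52): (a) net 82−29=53 > 52 — meets; (b) net 73−2=71 > 52 — meets.
  Stage I.1 is satisfied; the onus moves to the authority.
Stage I.2 (authority, a more-likely-than-not showing, weight exceeds 52): (c) net 82−29=53 > 52 — meets; (d) 40 ≤ 52 — fails.
  The authority does not carry Stage I.2.
The applicant prevails on this issue.
— Issue II —
At Stage II.1 the applicant must meet the preponderance of the evidence (weight is at least 49): on (e) the weight is 57 less the opposing 8 gives net 49, which does reach 49, so (e) meets the standard; on (f) the weight is 99 less the opposing 33 gives net 66, which does reach 49, so (f) meets the standard.
  Stage II.1 is satisfied; the onus moves to the authority.
At Stage II.2 the authority must meet a prima facie showing (weight exceeds 21): on (g) the weight is 60 less the opposing 26 gives net 34, > 21, so (g) meets the standard.
  Stage II.2 carried; the burden shifts to the applicant.
At Stage II.3 the applicant must meet the preponderance of the evidence (weight is at least 49): on (h) the weight is 30, < 49, so (h) does not meet the standard; on (i) the weight is 37, which does not reach 49, so (i) does not meet the standard.
  Stage II.3 not carried; the applicant fails its burden.
The analysis ends at Stage II.3; the authority prevails on this issue.
— Issue III —
At Stage III.1 the applicant must meet a more-likely-than-not showing (weight exceeds 48): on (j) the weight is 92 less the opposing 42 gives net 50, > 48, so (j) meets the standard.
  Stage III.1 carried; the burden shifts to the authority.
At Stage III.2 the authority must meet a prima facie showing (weight is at least 13): on (k) the weight is 12, which does not reach 13, so (k) does not meet the standard; on (l) the weight is 58 less the opposing 48 gives net 10, < 13, so (l) does not meet the standard.
  The authority does not carry Stage III.2.
The analysis ends at Stage III.2; the applicant prevails on this issue.
Per-issue: Issue I → applicant; Issue II → authority; Issue III → applicant. The applicant must prevail on every issue; overall, the authority prevails.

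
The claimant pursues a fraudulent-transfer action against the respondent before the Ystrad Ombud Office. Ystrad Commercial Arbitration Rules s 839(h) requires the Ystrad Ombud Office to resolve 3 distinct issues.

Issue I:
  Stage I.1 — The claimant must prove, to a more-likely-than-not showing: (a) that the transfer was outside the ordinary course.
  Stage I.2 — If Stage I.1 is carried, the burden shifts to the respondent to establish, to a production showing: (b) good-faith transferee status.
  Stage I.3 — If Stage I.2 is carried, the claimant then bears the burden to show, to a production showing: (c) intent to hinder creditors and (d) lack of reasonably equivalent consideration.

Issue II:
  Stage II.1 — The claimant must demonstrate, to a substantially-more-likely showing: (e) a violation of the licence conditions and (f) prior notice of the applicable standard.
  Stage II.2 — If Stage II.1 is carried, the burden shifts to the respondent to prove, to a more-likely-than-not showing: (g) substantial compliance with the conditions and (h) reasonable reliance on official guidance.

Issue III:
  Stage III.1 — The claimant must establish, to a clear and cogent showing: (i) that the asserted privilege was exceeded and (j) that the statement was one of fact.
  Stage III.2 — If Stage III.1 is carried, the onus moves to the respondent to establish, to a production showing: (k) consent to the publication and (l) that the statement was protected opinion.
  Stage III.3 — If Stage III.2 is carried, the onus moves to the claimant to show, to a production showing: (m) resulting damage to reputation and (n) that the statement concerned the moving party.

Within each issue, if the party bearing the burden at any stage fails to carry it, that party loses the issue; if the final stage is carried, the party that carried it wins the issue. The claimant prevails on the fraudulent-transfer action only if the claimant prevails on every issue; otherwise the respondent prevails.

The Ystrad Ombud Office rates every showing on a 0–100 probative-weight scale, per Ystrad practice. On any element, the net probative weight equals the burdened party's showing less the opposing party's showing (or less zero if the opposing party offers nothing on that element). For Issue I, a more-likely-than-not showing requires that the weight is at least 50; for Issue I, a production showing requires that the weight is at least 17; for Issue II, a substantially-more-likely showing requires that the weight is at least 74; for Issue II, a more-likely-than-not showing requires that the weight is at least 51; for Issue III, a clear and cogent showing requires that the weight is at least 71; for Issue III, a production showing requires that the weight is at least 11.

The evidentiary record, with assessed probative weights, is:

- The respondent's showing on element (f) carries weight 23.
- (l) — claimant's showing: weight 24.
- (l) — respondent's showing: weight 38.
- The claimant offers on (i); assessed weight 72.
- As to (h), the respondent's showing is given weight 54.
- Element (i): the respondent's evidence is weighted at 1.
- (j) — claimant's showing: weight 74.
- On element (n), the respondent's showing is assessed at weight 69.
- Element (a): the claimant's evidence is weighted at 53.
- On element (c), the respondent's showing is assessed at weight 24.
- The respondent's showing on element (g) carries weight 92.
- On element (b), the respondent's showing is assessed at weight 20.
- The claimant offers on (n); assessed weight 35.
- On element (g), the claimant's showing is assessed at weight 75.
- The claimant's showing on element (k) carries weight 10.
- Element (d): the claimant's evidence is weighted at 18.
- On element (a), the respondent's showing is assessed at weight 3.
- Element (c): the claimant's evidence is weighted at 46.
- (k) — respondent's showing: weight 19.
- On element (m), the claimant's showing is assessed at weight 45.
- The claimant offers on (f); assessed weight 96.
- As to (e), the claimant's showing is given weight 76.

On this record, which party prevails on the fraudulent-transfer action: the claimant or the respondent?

— Issue I —
At Stage I.1 the claimant must meet a more-likely-than-not showing (weight is at least 50): on (a) the weight is 53 less the opposing 3 gives net 50, which does reach 50, so (a) meets the standard.
  Stage I.1 carried; the burden shifts to the respondent.
At Stage I.2 the respondent must meet a production showing (weight is at least 17): on (b) the weight is 20, which does reach 17, so (b) meets the standard.
  All elements met. The burden passes to the claimant.
At Stage I.3 the claimant must meet a production showing (weight is at least 17): on (c) the weight is 46 less the opposing 24 gives net 22, ≥ 17, so (c) meets the standard; on (d) the weight is 18, which does reach 17, so (d) meets the standard.
  All elements met at the final stage.
Every stage carried; the claimant prevails on this issue.
— Issue II —
Stage II.1 (claimant, a substantially-more-likely showing, weight is at least 74): (e) 76 ≥ 74 — meets; (f) net 96−23=73 < 74 — fails.
  Stage II.1 not carried; the claimant fails its burden.
The analysis ends at Stage II.1; the respondent prevails on this issue.
— Issue III —
Stage III.1 — burden on claimant; standard: a clear and cogent showing (weight is at least 71).
    (i): 72 − 1 = 71 ≥ 71 [met]
    (j): 74 ≥ 71 [met]
  The claimant carries Stage III.1; the respondent now bears the burden.
Stage III.2 — burden on respondent; standard: a production showing (weight is at least 11).
    (k): 19 − 10 = 9 < 11 [not met]
    (l): 38 − 24 = 14 ≥ 11 [met]
  Not every element is met, so the respondent fails to carry Stage III.2.
So the claimant prevails on this issue.
Per-issue: Issue I → claimant; Issue II → respondent; Issue III → claimant. The claimant must prevail on every issue; overall, the respondent prevails.

respondent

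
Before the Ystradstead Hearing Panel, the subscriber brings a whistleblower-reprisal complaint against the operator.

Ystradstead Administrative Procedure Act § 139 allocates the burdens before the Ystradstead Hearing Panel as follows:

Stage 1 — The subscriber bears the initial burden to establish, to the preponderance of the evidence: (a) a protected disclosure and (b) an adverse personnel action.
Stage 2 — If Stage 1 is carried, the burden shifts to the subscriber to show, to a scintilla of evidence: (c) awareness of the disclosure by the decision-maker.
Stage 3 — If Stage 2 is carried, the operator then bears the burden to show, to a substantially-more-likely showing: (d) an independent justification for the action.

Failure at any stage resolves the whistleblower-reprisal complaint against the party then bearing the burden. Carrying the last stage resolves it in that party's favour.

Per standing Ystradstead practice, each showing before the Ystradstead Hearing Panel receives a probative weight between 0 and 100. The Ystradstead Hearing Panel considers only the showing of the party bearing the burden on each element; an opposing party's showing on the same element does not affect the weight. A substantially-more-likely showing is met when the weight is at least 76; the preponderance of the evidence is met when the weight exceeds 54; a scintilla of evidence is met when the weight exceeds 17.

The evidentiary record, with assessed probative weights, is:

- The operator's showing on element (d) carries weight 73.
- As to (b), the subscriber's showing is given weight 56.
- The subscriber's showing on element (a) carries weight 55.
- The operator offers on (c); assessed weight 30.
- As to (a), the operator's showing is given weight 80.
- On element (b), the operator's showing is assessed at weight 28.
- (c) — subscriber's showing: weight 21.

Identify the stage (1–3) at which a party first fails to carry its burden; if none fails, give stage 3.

stage 3

Stage 1 — burden on subscriber; standard: the preponderance of the evidence (weight exceeds 54).
    (a): 55 (operator's 80 disregarded) > 54 [met]
    (b): 56 (operator's 28 disregarded) > 54 [met]
  Stage 1 carried; the burden remains with the subscriber.
Stage 2 — burden on subscriber; standard: a scintilla of evidence (weight exceeds 17).
    (c): 21 (operator's 30 disregarded) > 17 [met]
  Stage 2 is satisfied; the onus moves to the operator.
Stage 3 — burden on operator; standard: a substantially-more-likely showing (weight is at least 76).
    (d): 73 < 76 [not met]
  The operator does not carry Stage 3.
The subscriber prevails.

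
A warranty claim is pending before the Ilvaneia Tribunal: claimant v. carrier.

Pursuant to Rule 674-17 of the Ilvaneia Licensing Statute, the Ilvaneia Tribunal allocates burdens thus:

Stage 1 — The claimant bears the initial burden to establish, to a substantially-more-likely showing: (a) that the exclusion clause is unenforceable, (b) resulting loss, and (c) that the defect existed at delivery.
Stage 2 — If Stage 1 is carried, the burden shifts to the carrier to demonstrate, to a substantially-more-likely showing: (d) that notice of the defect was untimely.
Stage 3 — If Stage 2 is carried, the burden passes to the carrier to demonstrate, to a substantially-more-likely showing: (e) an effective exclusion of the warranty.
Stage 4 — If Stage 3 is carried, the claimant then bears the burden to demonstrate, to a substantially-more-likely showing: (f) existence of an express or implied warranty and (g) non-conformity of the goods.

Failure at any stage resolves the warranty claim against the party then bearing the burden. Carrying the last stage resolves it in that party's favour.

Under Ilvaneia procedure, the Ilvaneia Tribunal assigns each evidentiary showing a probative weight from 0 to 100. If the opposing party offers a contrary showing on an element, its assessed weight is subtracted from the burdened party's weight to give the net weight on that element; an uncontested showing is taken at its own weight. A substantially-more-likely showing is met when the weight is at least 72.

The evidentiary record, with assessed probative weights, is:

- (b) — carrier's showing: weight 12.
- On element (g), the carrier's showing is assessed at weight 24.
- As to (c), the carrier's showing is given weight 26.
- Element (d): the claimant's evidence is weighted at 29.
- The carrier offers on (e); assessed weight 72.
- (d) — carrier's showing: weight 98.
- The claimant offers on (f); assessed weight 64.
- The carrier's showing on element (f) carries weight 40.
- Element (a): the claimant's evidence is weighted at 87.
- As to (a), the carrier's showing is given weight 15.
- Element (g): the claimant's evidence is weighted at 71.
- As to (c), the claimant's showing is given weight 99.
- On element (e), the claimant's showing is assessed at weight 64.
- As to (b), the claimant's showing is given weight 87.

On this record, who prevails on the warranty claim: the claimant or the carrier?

claimant

At Stage 1 the claimant must meet a substantially-more-likely showing (weight is at least 72): on (a) the weight is 87 less the opposing 15 gives net 72, ≥ 72, so (a) meets the standard; on (b) the weight is 87 less the opposing 12 gives net 75, which does reach 72, so (b) meets the standard; on (c) the weight is 99 less the opposing 26 gives net 73, which does reach 72, so (c) meets the standard.
  All elements met. The burden passes to the carrier.
At Stage 2 the carrier must meet a substantially-more-likely showing (weight is at least 72): on (d) the weight is 98 less the opposing 29 gives net 69, which does not reach 72, so (d) does not meet the standard.
  Stage 2 not carried; the carrier fails its burden.
The claimant prevails.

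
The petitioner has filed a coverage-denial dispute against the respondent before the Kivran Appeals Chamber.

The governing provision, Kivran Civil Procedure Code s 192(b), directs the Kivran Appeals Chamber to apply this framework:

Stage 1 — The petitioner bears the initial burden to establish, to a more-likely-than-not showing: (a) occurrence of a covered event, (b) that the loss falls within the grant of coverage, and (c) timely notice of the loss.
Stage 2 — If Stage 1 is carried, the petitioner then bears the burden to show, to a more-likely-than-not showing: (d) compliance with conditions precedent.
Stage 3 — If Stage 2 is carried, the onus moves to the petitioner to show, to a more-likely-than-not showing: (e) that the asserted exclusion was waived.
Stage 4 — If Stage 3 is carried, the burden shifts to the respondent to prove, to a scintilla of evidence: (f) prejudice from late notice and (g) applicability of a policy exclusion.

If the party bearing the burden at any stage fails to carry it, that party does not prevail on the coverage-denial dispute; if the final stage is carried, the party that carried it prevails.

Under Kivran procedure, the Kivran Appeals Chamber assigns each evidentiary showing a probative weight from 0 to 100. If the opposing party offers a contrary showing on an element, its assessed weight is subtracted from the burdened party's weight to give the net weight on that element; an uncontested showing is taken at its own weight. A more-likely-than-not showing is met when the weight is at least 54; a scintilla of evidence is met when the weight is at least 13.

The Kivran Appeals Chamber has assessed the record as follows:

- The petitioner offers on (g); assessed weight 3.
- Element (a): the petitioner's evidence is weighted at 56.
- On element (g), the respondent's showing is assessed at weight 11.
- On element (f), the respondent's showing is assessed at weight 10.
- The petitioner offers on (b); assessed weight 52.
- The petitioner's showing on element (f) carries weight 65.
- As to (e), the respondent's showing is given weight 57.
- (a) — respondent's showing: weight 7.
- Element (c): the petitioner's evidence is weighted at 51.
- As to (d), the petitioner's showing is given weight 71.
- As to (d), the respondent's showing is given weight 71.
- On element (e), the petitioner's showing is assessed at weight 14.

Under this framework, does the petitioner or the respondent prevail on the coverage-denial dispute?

Stage 1 — burden on petitioner; standard: a more-likely-than-not showing (weight is at least 54).
    (a): 56 − 7 = 49 < 54 [not met]
    (b): 52 < 54 [not met]
    (c): 51 < 54 [not met]
  The petitioner does not carry Stage 1.
So the respondent prevails.

respondent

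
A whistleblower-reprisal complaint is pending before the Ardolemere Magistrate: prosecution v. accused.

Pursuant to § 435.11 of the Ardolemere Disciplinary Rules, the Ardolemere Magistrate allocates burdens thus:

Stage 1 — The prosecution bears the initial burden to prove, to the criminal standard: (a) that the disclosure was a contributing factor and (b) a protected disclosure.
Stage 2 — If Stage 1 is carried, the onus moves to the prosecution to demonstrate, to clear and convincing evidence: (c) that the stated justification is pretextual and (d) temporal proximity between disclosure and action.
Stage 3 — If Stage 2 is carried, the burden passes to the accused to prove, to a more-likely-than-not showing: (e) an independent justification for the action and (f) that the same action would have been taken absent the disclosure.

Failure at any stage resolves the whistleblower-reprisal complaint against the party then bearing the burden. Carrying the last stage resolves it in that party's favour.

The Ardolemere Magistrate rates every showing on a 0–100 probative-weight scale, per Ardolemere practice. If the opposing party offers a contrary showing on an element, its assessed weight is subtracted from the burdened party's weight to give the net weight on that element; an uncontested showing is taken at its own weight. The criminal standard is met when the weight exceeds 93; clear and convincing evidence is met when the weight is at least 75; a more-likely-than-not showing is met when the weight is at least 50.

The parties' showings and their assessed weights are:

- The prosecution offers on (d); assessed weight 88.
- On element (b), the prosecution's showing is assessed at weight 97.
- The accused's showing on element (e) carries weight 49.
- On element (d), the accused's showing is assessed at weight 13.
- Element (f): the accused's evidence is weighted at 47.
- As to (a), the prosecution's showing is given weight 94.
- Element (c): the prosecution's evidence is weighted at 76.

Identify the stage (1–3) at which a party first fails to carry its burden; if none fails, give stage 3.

Stage 1 (prosecution, the criminal standard, weight exceeds 93): (a) 94 > 93 — meets; (b) 97 > 93 — meets.
  All elements met. The prosecution retains the burden for Stage 2.
Stage 2 (prosecution, clear and convincing evidence, weight is at least 75): (c) 76 ≥ 75 — meets; (d) net 88−13=75 ≥ 75 — meets.
  Stage 2 is satisfied; the onus moves to the accused.
Stage 3 (accused, a more-likely-than-not showing, weight is at least 50): (e) 49 < 50 — fails; (f) 47 < 50 — fails.
  Stage 3 not carried; the accused fails its burden.
So the prosecution prevails.

stage 3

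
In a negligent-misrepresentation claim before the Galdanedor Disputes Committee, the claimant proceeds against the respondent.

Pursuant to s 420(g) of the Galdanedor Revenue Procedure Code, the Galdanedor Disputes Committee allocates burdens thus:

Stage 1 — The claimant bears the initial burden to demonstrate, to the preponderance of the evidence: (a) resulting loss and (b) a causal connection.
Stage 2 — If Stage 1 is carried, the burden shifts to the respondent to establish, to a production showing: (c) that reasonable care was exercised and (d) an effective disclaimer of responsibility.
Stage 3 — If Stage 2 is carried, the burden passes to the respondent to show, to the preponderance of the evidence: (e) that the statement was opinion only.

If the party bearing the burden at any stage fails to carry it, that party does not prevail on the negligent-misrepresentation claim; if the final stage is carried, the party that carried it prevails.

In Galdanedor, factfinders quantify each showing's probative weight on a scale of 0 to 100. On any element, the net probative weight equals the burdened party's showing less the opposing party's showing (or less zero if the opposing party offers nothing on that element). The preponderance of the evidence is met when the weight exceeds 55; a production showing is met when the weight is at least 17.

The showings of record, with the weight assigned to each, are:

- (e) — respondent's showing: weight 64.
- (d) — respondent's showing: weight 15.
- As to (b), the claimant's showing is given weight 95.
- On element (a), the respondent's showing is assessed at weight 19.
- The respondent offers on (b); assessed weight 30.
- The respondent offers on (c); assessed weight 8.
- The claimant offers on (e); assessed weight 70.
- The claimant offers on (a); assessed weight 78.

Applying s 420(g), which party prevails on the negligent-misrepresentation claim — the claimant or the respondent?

claimant

At Stage 1 the claimant must meet the preponderance of the evidence (weight exceeds 55): on (a) the weight is 78 less the opposing 19 gives net 59, which does exceed 55, so (a) meets the standard; on (b) the weight is 95 less the opposing 30 gives net 65, > 55, so (b) meets the standard.
  All elements met. The burden passes to the respondent.
At Stage 2 the respondent must meet a production showing (weight is at least 17): on (c) the weight is 8, which does not reach 17, so (c) does not meet the standard; on (d) the weight is 15, < 17, so (d) does not meet the standard.
  Stage 2 not carried; the respondent fails its burden.
The analysis ends at Stage 2; the claimant prevails.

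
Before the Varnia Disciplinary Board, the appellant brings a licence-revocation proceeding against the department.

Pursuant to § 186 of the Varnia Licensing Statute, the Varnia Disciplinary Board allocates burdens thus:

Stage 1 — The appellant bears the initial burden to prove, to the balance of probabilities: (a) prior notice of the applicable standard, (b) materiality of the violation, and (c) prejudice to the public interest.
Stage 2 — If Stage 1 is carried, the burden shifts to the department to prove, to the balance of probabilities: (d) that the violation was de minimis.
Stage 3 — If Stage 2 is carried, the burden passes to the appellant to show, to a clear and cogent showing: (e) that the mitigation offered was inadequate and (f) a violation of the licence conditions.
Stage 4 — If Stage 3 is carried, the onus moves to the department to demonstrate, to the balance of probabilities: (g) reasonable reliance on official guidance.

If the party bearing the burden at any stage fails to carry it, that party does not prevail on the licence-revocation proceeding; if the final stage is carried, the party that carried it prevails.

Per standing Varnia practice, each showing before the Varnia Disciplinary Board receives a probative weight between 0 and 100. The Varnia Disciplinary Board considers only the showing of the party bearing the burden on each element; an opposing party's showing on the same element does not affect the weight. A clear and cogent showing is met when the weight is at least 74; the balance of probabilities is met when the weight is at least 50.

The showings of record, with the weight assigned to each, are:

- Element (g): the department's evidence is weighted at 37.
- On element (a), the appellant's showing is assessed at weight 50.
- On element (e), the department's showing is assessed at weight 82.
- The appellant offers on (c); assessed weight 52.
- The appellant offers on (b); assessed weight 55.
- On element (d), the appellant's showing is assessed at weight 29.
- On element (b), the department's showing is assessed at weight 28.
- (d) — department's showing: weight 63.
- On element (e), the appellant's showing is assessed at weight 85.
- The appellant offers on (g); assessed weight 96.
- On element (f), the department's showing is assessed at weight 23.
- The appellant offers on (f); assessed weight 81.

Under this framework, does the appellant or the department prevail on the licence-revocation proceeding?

appellant

Stage 1 (appellant, the balance of probabilities, weight is at least 50): (a) 50 ≥ 50 — meets; (b) 55 (department's 28 disregarded) ≥ 50 — meets; (c) 52 ≥ 50 — meets.
  Stage 1 is satisfied; the onus moves to the department.
Stage 2 (department, the balance of probabilities, weight is at least 50): (d) 63 (appellant's 29 disregarded) ≥ 50 — meets.
  All elements met. The burden passes to the appellant.
Stage 3 (appellant, a clear and cogent showing, weight is at least 74): (e) 85 (department's 82 disregarded) ≥ 74 — meets; (f) 81 (department's 23 disregarded) ≥ 74 — meets.
  The appellant carries Stage 3; the department now bears the burden.
Stage 4 (department, the balance of probabilities, weight is at least 50): (g) 37 (appellant's 96 disregarded) < 50 — fails.
  Not every element is met, so the department fails to carry Stage 4.
The appellant prevails.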